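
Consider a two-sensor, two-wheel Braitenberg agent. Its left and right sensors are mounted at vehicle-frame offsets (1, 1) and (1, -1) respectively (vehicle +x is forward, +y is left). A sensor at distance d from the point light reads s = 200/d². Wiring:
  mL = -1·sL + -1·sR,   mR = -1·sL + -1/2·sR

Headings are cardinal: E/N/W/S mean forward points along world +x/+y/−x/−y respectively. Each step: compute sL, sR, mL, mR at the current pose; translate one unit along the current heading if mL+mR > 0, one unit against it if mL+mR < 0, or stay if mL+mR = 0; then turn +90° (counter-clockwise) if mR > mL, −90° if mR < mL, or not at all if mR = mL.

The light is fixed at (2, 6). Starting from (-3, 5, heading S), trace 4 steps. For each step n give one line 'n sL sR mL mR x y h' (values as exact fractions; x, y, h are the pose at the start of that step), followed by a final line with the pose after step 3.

n=0: pose=(-3,5,S); sL=10, sR=5; mL=-15, mR=-25/2; mL+mR=-55/2 → advance -1; mR−mL=5/2 → turn +1·90°
n=1: pose=(-3,6,E); sL=200/17, sR=200/17; mL=-400/17, mR=-300/17; mL+mR=-700/17 → advance -1; mR−mL=100/17 → turn +1·90°
n=2: pose=(-4,6,N); sL=4, sR=100/13; mL=-152/13, mR=-102/13; mL+mR=-254/13 → advance -1; mR−mL=50/13 → turn +1·90°
n=3: pose=(-4,5,W); sL=200/53, sR=200/49; mL=-20400/2597, mR=-15100/2597; mL+mR=-35500/2597 → advance -1; mR−mL=100/49 → turn +1·90°

0 10 5 -15 -25/2 -3 5 S
1 200/17 200/17 -400/17 -300/17 -3 6 E
2 4 100/13 -152/13 -102/13 -4 6 N
3 200/53 200/49 -20400/2597 -15100/2597 -4 5 W
final -3 5 S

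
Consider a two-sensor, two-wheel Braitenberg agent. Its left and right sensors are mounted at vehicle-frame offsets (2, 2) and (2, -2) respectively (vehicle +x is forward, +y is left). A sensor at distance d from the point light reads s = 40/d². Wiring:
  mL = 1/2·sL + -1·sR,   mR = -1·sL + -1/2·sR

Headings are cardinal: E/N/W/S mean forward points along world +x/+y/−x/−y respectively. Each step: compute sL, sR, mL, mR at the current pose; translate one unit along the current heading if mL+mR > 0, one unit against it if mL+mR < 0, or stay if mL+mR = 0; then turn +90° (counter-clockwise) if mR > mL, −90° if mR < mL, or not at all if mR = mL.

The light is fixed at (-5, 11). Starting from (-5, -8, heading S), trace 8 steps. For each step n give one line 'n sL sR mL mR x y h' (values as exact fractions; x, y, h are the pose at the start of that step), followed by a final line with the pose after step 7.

0 8/89 8/89 -4/89 -12/89 -5 -8 S
1 10/101 2/13 -137/1313 -231/1313 -5 -7 W
2 40/257 8/53 -996/13621 -3148/13621 -4 -7 N
3 20/149 4/45 -146/6705 -1198/6705 -4 -8 E
4 8/89 8/89 -4/89 -12/89 -5 -8 S
5 10/101 2/13 -137/1313 -231/1313 -5 -7 W
6 40/257 8/53 -996/13621 -3148/13621 -4 -7 N
7 20/149 4/45 -146/6705 -1198/6705 -4 -8 E
final -5 -8 S

n=0: pose=(-5,-8,S); sL=8/89, sR=8/89; mL=-4/89, mR=-12/89; mL+mR=-16/89 → advance -1; mR−mL=-8/89 → turn -1·90°
n=1: pose=(-5,-7,W); sL=10/101, sR=2/13; mL=-137/1313, mR=-231/1313; mL+mR=-368/1313 → advance -1; mR−mL=-94/1313 → turn -1·90°
n=2: pose=(-4,-7,N); sL=40/257, sR=8/53; mL=-996/13621, mR=-3148/13621; mL+mR=-4144/13621 → advance -1; mR−mL=-2152/13621 → turn -1·90°
n=3: pose=(-4,-8,E); sL=20/149, sR=4/45; mL=-146/6705, mR=-1198/6705; mL+mR=-448/2235 → advance -1; mR−mL=-1052/6705 → turn -1·90°
n=4: pose=(-5,-8,S); sL=8/89, sR=8/89; mL=-4/89, mR=-12/89; mL+mR=-16/89 → advance -1; mR−mL=-8/89 → turn -1·90°
n=5: pose=(-5,-7,W); sL=10/101, sR=2/13; mL=-137/1313, mR=-231/1313; mL+mR=-368/1313 → advance -1; mR−mL=-94/1313 → turn -1·90°
n=6: pose=(-4,-7,N); sL=40/257, sR=8/53; mL=-996/13621, mR=-3148/13621; mL+mR=-4144/13621 → advance -1; mR−mL=-2152/13621 → turn -1·90°
n=7: pose=(-4,-8,E); sL=20/149, sR=4/45; mL=-146/6705, mR=-1198/6705; mL+mR=-448/2235 → advance -1; mR−mL=-1052/6705 → turn -1·90°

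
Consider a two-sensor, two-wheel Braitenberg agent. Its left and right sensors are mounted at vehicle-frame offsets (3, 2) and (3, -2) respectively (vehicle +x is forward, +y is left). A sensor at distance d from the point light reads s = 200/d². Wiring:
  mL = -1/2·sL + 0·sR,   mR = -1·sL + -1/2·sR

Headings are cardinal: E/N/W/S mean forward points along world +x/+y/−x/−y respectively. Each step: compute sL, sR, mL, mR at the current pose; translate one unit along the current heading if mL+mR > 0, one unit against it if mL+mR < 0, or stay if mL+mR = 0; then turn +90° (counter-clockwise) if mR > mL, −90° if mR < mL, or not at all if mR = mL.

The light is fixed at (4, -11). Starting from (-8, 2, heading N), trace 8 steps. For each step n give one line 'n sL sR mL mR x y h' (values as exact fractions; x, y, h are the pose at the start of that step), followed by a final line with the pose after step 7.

n=0: pose=(-8,2,N); sL=50/113, sR=50/89; mL=-25/113, mR=-7275/10057; mL+mR=-9500/10057 → advance -1; mR−mL=-5050/10057 → turn -1·90°
n=1: pose=(-8,1,E); sL=200/277, sR=200/181; mL=-100/277, mR=-63900/50137; mL+mR=-82000/50137 → advance -1; mR−mL=-45800/50137 → turn -1·90°
n=2: pose=(-9,1,S); sL=100/101, sR=100/153; mL=-50/101, mR=-20350/15453; mL+mR=-28000/15453 → advance -1; mR−mL=-12700/15453 → turn -1·90°
n=3: pose=(-9,2,W); sL=200/377, sR=200/481; mL=-100/377, mR=-10300/13949; mL+mR=-14000/13949 → advance -1; mR−mL=-6600/13949 → turn -1·90°
n=4: pose=(-8,2,N); sL=50/113, sR=50/89; mL=-25/113, mR=-7275/10057; mL+mR=-9500/10057 → advance -1; mR−mL=-5050/10057 → turn -1·90°
n=5: pose=(-8,1,E); sL=200/277, sR=200/181; mL=-100/277, mR=-63900/50137; mL+mR=-82000/50137 → advance -1; mR−mL=-45800/50137 → turn -1·90°
n=6: pose=(-9,1,S); sL=100/101, sR=100/153; mL=-50/101, mR=-20350/15453; mL+mR=-28000/15453 → advance -1; mR−mL=-12700/15453 → turn -1·90°
n=7: pose=(-9,2,W); sL=200/377, sR=200/481; mL=-100/377, mR=-10300/13949; mL+mR=-14000/13949 → advance -1; mR−mL=-6600/13949 → turn -1·90°

0 50/113 50/89 -25/113 -7275/10057 -8 2 N
1 200/277 200/181 -100/277 -63900/50137 -8 1 E
2 100/101 100/153 -50/101 -20350/15453 -9 1 S
3 200/377 200/481 -100/377 -10300/13949 -9 2 W
4 50/113 50/89 -25/113 -7275/10057 -8 2 N
5 200/277 200/181 -100/277 -63900/50137 -8 1 E
6 100/101 100/153 -50/101 -20350/15453 -9 1 S
7 200/377 200/481 -100/377 -10300/13949 -9 2 W
final -8 2 N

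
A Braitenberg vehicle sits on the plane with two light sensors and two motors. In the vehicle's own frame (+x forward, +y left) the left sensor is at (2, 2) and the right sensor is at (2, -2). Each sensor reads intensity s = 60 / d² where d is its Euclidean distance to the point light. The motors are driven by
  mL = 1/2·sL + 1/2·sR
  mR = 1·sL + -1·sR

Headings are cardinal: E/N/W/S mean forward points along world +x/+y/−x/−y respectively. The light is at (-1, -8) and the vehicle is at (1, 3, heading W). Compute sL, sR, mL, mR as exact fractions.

left sensor world pos  = (-1, 1); dL² = 81
right sensor world pos = (-1, 5); dR² = 169
sL = 60/81 = 20/27
sR = 60/169 = 60/169
mL = 1/2·sL + 1/2·sR = 2500/4563
mR = 1·sL + -1·sR = 1760/4563

20/27 60/169 2500/4563 1760/4563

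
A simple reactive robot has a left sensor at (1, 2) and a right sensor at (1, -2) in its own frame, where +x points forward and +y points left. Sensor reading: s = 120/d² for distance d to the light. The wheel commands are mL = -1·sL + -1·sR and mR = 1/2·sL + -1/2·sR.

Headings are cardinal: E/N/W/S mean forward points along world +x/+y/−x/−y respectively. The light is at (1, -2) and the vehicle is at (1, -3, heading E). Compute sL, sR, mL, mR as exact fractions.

left sensor world pos  = (2, -1); dL² = 2
right sensor world pos = (2, -5); dR² = 10
sL = 120/2 = 60
sR = 120/10 = 12
mL = -1·sL + -1·sR = -72
mR = 1/2·sL + -1/2·sR = 24

60 12 -72 24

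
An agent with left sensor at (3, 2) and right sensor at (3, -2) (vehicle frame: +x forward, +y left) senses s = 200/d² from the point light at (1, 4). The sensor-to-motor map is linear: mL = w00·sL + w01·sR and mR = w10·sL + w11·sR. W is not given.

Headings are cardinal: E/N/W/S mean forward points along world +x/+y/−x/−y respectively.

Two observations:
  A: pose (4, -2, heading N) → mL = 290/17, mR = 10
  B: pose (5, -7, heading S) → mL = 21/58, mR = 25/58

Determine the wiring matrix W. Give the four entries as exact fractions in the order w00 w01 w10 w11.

obs A: pose=(4,-2,N) → sL=20, sR=100/17, mL=290/17, mR=10
obs B: pose=(5,-7,S) → sL=25/29, sR=1, mL=21/58, mR=25/58
sensor matrix S = [[20, 100/17], [25/29, 1]]; det S = 7360/493
solve [mL_A; mL_B] = S·[w00; w01] and [mR_A; mR_B] = S·[w10; w11]:
  w00 = 1, w01 = -1/2, w10 = 1/2, w11 = 0

1 -1/2 1/2 0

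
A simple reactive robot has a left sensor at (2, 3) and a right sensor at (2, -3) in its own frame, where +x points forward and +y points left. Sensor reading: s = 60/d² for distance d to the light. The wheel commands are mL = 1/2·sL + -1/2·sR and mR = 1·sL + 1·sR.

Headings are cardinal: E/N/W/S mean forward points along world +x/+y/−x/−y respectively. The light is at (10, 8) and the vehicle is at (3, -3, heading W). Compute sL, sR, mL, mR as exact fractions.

left sensor world pos  = (1, -6); dL² = 277
right sensor world pos = (1, 0); dR² = 145
sL = 60/277 = 60/277
sR = 60/145 = 12/29
mL = 1/2·sL + -1/2·sR = -792/8033
mR = 1·sL + 1·sR = 5064/8033

60/277 12/29 -792/8033 5064/8033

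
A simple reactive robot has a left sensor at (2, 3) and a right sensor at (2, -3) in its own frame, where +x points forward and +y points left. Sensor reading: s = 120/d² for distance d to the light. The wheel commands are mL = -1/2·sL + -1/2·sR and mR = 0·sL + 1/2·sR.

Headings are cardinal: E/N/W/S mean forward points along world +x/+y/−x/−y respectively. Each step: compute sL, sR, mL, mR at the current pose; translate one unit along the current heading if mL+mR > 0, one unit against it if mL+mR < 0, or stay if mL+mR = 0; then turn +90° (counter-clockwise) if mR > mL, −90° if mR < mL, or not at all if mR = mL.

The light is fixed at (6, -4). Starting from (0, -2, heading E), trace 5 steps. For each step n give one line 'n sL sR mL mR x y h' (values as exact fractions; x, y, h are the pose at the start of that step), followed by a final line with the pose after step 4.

n=0: pose=(0,-2,E); sL=120/41, sR=120/17; mL=-3480/697, mR=60/17; mL+mR=-60/41 → advance -1; mR−mL=5940/697 → turn +1·90°
n=1: pose=(-1,-2,N); sL=30/29, sR=15/4; mL=-555/232, mR=15/8; mL+mR=-15/29 → advance -1; mR−mL=495/116 → turn +1·90°
n=2: pose=(-1,-3,W); sL=24/17, sR=120/97; mL=-2184/1649, mR=60/97; mL+mR=-12/17 → advance -1; mR−mL=3204/1649 → turn +1·90°
n=3: pose=(0,-3,S); sL=12, sR=60/41; mL=-276/41, mR=30/41; mL+mR=-6 → advance -1; mR−mL=306/41 → turn +1·90°
n=4: pose=(0,-2,E); sL=120/41, sR=120/17; mL=-3480/697, mR=60/17; mL+mR=-60/41 → advance -1; mR−mL=5940/697 → turn +1·90°

0 120/41 120/17 -3480/697 60/17 0 -2 E
1 30/29 15/4 -555/232 15/8 -1 -2 N
2 24/17 120/97 -2184/1649 60/97 -1 -3 W
3 12 60/41 -276/41 30/41 0 -3 S
4 120/41 120/17 -3480/697 60/17 0 -2 E
final -1 -2 N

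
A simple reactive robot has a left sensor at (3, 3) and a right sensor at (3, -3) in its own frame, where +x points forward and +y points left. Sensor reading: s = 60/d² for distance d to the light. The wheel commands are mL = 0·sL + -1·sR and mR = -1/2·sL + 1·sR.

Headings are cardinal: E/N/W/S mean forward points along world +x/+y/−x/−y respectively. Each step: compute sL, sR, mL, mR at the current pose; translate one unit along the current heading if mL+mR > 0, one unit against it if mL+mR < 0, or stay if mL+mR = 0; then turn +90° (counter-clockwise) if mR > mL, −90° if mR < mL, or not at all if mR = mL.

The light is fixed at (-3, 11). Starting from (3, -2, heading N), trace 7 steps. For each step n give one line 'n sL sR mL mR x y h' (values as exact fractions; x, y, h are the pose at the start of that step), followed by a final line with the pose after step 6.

0 60/109 60/181 -60/181 1110/19729 3 -2 N
1 30/149 6/13 -6/13 699/1937 3 -3 W
2 60/389 12/61 -12/61 2838/23729 4 -3 S
3 3/10 15/89 -15/89 33/1780 4 -2 E
4 60/109 60/181 -60/181 1110/19729 3 -2 N
5 30/149 6/13 -6/13 699/1937 3 -3 W
6 60/389 12/61 -12/61 2838/23729 4 -3 S
final 4 -2 E

n=0: pose=(3,-2,N); sL=60/109, sR=60/181; mL=-60/181, mR=1110/19729; mL+mR=-30/109 → advance -1; mR−mL=7650/19729 → turn +1·90°
n=1: pose=(3,-3,W); sL=30/149, sR=6/13; mL=-6/13, mR=699/1937; mL+mR=-15/149 → advance -1; mR−mL=1593/1937 → turn +1·90°
n=2: pose=(4,-3,S); sL=60/389, sR=12/61; mL=-12/61, mR=2838/23729; mL+mR=-30/389 → advance -1; mR−mL=7506/23729 → turn +1·90°
n=3: pose=(4,-2,E); sL=3/10, sR=15/89; mL=-15/89, mR=33/1780; mL+mR=-3/20 → advance -1; mR−mL=333/1780 → turn +1·90°
n=4: pose=(3,-2,N); sL=60/109, sR=60/181; mL=-60/181, mR=1110/19729; mL+mR=-30/109 → advance -1; mR−mL=7650/19729 → turn +1·90°
n=5: pose=(3,-3,W); sL=30/149, sR=6/13; mL=-6/13, mR=699/1937; mL+mR=-15/149 → advance -1; mR−mL=1593/1937 → turn +1·90°
n=6: pose=(4,-3,S); sL=60/389, sR=12/61; mL=-12/61, mR=2838/23729; mL+mR=-30/389 → advance -1; mR−mL=7506/23729 → turn +1·90°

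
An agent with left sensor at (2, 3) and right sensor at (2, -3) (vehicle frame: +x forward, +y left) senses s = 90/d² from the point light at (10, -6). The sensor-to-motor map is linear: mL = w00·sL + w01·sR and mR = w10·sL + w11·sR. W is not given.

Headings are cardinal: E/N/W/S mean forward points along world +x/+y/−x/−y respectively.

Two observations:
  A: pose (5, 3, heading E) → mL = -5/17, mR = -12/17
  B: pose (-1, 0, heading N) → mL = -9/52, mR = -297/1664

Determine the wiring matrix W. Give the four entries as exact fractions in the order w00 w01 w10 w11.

obs A: pose=(5,3,E) → sL=10/17, sR=2, mL=-5/17, mR=-12/17
obs B: pose=(-1,0,N) → sL=9/26, sR=45/64, mL=-9/52, mR=-297/1664
sensor matrix S = [[10/17, 2], [9/26, 45/64]]; det S = -1971/7072
solve [mL_A; mL_B] = S·[w00; w01] and [mR_A; mR_B] = S·[w10; w11]:
  w00 = -1/2, w01 = 0, w10 = 1/2, w11 = -1/2

-1/2 0 1/2 -1/2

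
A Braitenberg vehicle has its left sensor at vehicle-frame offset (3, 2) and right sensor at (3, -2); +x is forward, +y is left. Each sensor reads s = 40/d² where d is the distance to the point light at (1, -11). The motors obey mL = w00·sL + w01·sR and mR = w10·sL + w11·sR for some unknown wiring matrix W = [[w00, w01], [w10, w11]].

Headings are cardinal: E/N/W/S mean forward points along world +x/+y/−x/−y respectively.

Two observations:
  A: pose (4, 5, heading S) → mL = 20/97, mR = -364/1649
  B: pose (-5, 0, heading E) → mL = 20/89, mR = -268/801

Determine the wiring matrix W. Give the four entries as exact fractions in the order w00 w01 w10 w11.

obs A: pose=(4,5,S) → sL=20/97, sR=4/17, mL=20/97, mR=-364/1649
obs B: pose=(-5,0,E) → sL=20/89, sR=4/9, mL=20/89, mR=-268/801
sensor matrix S = [[20/97, 4/17], [20/89, 4/9]]; det S = 51200/1320849
solve [mL_A; mL_B] = S·[w00; w01] and [mR_A; mR_B] = S·[w10; w11]:
  w00 = 1, w01 = 0, w10 = -1/2, w11 = -1/2

1 0 -1/2 -1/2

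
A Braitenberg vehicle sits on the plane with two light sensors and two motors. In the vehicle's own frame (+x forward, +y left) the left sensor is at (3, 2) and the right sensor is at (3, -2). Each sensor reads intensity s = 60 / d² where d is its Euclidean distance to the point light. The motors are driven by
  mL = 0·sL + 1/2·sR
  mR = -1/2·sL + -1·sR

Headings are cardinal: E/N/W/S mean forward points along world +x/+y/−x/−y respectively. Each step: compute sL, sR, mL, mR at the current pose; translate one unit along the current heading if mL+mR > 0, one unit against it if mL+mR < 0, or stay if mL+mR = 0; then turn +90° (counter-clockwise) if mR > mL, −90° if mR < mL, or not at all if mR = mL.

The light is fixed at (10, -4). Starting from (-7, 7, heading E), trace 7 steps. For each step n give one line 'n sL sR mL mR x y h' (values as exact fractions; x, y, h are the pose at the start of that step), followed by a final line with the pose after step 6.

0 12/73 60/277 30/277 -6042/20221 -7 7 E
1 3/16 15/116 15/232 -207/928 -8 7 S
2 60/541 60/637 30/637 -51570/344617 -8 8 W
3 30/293 2/15 1/15 -811/4395 -7 8 N
4 12/73 60/277 30/277 -6042/20221 -7 7 E
5 3/16 15/116 15/232 -207/928 -8 7 S
6 60/541 60/637 30/637 -51570/344617 -8 8 W
final -7 8 N

n=0: pose=(-7,7,E); sL=12/73, sR=60/277; mL=30/277, mR=-6042/20221; mL+mR=-3852/20221 → advance -1; mR−mL=-8232/20221 → turn -1·90°
n=1: pose=(-8,7,S); sL=3/16, sR=15/116; mL=15/232, mR=-207/928; mL+mR=-147/928 → advance -1; mR−mL=-267/928 → turn -1·90°
n=2: pose=(-8,8,W); sL=60/541, sR=60/637; mL=30/637, mR=-51570/344617; mL+mR=-35340/344617 → advance -1; mR−mL=-67800/344617 → turn -1·90°
n=3: pose=(-7,8,N); sL=30/293, sR=2/15; mL=1/15, mR=-811/4395; mL+mR=-518/4395 → advance -1; mR−mL=-368/1465 → turn -1·90°
n=4: pose=(-7,7,E); sL=12/73, sR=60/277; mL=30/277, mR=-6042/20221; mL+mR=-3852/20221 → advance -1; mR−mL=-8232/20221 → turn -1·90°
n=5: pose=(-8,7,S); sL=3/16, sR=15/116; mL=15/232, mR=-207/928; mL+mR=-147/928 → advance -1; mR−mL=-267/928 → turn -1·90°
n=6: pose=(-8,8,W); sL=60/541, sR=60/637; mL=30/637, mR=-51570/344617; mL+mR=-35340/344617 → advance -1; mR−mL=-67800/344617 → turn -1·90°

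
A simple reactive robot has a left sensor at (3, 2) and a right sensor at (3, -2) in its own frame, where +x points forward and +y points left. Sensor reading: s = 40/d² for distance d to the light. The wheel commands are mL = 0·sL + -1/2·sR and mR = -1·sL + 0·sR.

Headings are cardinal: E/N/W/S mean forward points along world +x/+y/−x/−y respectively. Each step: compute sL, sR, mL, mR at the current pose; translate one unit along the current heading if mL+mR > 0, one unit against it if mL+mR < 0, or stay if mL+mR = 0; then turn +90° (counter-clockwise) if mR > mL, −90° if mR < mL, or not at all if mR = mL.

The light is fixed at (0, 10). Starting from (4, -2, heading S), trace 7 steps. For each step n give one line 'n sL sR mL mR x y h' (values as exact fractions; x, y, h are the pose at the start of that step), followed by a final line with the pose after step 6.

0 40/261 40/229 -20/229 -40/261 4 -2 S
1 4/17 20/41 -10/41 -4/17 4 -1 W
2 8/49 8/41 -4/41 -8/49 5 -1 S
3 10/37 10/17 -5/17 -10/37 5 0 W
4 40/233 8/37 -4/37 -40/233 6 0 S
5 4/13 20/29 -10/29 -4/13 6 1 W
6 8/45 40/169 -20/169 -8/45 7 1 S
final 7 2 W

n=0: pose=(4,-2,S); sL=40/261, sR=40/229; mL=-20/229, mR=-40/261; mL+mR=-14380/59769 → advance -1; mR−mL=-3940/59769 → turn -1·90°
n=1: pose=(4,-1,W); sL=4/17, sR=20/41; mL=-10/41, mR=-4/17; mL+mR=-334/697 → advance -1; mR−mL=6/697 → turn +1·90°
n=2: pose=(5,-1,S); sL=8/49, sR=8/41; mL=-4/41, mR=-8/49; mL+mR=-524/2009 → advance -1; mR−mL=-132/2009 → turn -1·90°
n=3: pose=(5,0,W); sL=10/37, sR=10/17; mL=-5/17, mR=-10/37; mL+mR=-355/629 → advance -1; mR−mL=15/629 → turn +1·90°
n=4: pose=(6,0,S); sL=40/233, sR=8/37; mL=-4/37, mR=-40/233; mL+mR=-2412/8621 → advance -1; mR−mL=-548/8621 → turn -1·90°
n=5: pose=(6,1,W); sL=4/13, sR=20/29; mL=-10/29, mR=-4/13; mL+mR=-246/377 → advance -1; mR−mL=14/377 → turn +1·90°
n=6: pose=(7,1,S); sL=8/45, sR=40/169; mL=-20/169, mR=-8/45; mL+mR=-2252/7605 → advance -1; mR−mL=-452/7605 → turn -1·90°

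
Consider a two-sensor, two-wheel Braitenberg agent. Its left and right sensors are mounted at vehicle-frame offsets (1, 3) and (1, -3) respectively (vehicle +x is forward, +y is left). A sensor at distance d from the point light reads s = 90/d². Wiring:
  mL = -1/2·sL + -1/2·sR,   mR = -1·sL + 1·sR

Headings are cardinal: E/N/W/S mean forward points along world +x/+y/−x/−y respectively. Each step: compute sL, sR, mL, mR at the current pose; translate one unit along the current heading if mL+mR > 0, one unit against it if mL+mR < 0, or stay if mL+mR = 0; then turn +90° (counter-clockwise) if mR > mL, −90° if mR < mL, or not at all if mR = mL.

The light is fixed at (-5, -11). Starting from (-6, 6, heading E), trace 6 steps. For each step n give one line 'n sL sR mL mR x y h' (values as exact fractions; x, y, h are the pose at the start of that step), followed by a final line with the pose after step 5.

0 9/40 45/98 -1341/3920 459/1960 -6 6 E
1 90/349 18/65 -6066/22685 432/22685 -7 6 N
2 45/89 9/37 -1233/3293 -864/3293 -7 5 W
3 90/229 90/241 -21150/55189 -1080/55189 -6 5 S
4 9/40 45/98 -1341/3920 459/1960 -6 6 E
5 90/349 18/65 -6066/22685 432/22685 -7 6 N
final -7 5 W

n=0: pose=(-6,6,E); sL=9/40, sR=45/98; mL=-1341/3920, mR=459/1960; mL+mR=-423/3920 → advance -1; mR−mL=2259/3920 → turn +1·90°
n=1: pose=(-7,6,N); sL=90/349, sR=18/65; mL=-6066/22685, mR=432/22685; mL+mR=-5634/22685 → advance -1; mR−mL=6498/22685 → turn +1·90°
n=2: pose=(-7,5,W); sL=45/89, sR=9/37; mL=-1233/3293, mR=-864/3293; mL+mR=-2097/3293 → advance -1; mR−mL=369/3293 → turn +1·90°
n=3: pose=(-6,5,S); sL=90/229, sR=90/241; mL=-21150/55189, mR=-1080/55189; mL+mR=-22230/55189 → advance -1; mR−mL=20070/55189 → turn +1·90°
n=4: pose=(-6,6,E); sL=9/40, sR=45/98; mL=-1341/3920, mR=459/1960; mL+mR=-423/3920 → advance -1; mR−mL=2259/3920 → turn +1·90°
n=5: pose=(-7,6,N); sL=90/349, sR=18/65; mL=-6066/22685, mR=432/22685; mL+mR=-5634/22685 → advance -1; mR−mL=6498/22685 → turn +1·90°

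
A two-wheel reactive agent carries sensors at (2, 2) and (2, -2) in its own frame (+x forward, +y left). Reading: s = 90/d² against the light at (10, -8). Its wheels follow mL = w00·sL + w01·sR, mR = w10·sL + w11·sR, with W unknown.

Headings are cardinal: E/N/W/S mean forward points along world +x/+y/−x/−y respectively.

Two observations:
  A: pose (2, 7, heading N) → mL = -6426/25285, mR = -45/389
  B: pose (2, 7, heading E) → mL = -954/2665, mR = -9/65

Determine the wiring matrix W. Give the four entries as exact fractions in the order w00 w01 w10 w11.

-1/2 -1/2 -1/2 0

obs A: pose=(2,7,N) → sL=90/389, sR=18/65, mL=-6426/25285, mR=-45/389
obs B: pose=(2,7,E) → sL=18/65, sR=18/41, mL=-954/2665, mR=-9/65
sensor matrix S = [[90/389, 18/65], [18/65, 18/41]]; det S = 1677024/67384525
solve [mL_A; mL_B] = S·[w00; w01] and [mR_A; mR_B] = S·[w10; w11]:
  w00 = -1/2, w01 = -1/2, w10 = -1/2, w11 = 0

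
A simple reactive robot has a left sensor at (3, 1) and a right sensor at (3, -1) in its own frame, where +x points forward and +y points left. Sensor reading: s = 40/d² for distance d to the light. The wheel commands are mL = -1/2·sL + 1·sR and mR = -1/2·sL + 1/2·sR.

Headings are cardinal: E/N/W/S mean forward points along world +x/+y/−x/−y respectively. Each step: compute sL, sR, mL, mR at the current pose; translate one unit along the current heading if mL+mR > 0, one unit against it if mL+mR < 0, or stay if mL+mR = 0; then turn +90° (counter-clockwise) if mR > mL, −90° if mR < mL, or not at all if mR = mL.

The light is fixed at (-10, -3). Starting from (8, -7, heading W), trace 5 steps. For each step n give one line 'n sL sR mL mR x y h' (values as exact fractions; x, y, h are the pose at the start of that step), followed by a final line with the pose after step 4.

0 4/25 20/117 266/2925 16/2925 8 -7 W
1 40/257 8/65 756/16705 -272/16705 7 -7 N
2 10/101 5/52 245/5252 -15/10504 7 -6 E
3 40/397 8/65 1876/25805 288/25805 8 -6 S
4 4/25 20/117 266/2925 16/2925 8 -7 W
final 7 -7 N

n=0: pose=(8,-7,W); sL=4/25, sR=20/117; mL=266/2925, mR=16/2925; mL+mR=94/975 → advance +1; mR−mL=-10/117 → turn -1·90°
n=1: pose=(7,-7,N); sL=40/257, sR=8/65; mL=756/16705, mR=-272/16705; mL+mR=484/16705 → advance +1; mR−mL=-4/65 → turn -1·90°
n=2: pose=(7,-6,E); sL=10/101, sR=5/52; mL=245/5252, mR=-15/10504; mL+mR=475/10504 → advance +1; mR−mL=-5/104 → turn -1·90°
n=3: pose=(8,-6,S); sL=40/397, sR=8/65; mL=1876/25805, mR=288/25805; mL+mR=2164/25805 → advance +1; mR−mL=-4/65 → turn -1·90°
n=4: pose=(8,-7,W); sL=4/25, sR=20/117; mL=266/2925, mR=16/2925; mL+mR=94/975 → advance +1; mR−mL=-10/117 → turn -1·90°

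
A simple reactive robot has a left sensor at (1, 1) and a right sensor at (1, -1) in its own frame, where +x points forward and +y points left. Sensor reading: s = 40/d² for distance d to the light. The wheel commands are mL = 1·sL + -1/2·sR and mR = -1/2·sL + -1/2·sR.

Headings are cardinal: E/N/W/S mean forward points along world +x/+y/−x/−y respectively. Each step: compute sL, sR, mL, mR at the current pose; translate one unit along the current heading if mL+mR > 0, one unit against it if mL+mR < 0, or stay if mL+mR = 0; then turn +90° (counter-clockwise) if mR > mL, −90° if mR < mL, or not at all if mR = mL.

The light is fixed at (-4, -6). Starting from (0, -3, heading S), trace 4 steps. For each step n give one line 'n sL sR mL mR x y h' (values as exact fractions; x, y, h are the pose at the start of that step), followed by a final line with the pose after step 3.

0 40/29 40/13 -60/377 -840/377 0 -3 S
1 20/9 20/17 250/153 -260/153 0 -2 W
2 40/41 40/61 1620/2501 -2040/2501 1 -2 N
3 10/13 1 7/26 -23/26 1 -3 E
final 0 -3 S

n=0: pose=(0,-3,S); sL=40/29, sR=40/13; mL=-60/377, mR=-840/377; mL+mR=-900/377 → advance -1; mR−mL=-60/29 → turn -1·90°
n=1: pose=(0,-2,W); sL=20/9, sR=20/17; mL=250/153, mR=-260/153; mL+mR=-10/153 → advance -1; mR−mL=-10/3 → turn -1·90°
n=2: pose=(1,-2,N); sL=40/41, sR=40/61; mL=1620/2501, mR=-2040/2501; mL+mR=-420/2501 → advance -1; mR−mL=-60/41 → turn -1·90°
n=3: pose=(1,-3,E); sL=10/13, sR=1; mL=7/26, mR=-23/26; mL+mR=-8/13 → advance -1; mR−mL=-15/13 → turn -1·90°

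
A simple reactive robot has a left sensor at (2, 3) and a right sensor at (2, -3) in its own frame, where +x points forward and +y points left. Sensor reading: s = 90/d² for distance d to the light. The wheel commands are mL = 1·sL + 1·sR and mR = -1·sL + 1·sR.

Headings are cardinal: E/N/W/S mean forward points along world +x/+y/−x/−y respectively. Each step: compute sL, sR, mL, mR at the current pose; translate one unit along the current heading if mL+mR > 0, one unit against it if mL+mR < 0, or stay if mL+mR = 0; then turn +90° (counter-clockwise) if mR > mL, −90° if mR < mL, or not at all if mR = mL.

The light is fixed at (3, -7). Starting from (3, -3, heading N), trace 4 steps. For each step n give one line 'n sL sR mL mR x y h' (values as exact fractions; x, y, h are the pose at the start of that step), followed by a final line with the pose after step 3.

0 2 2 4 0 3 -3 N
1 45/34 45/4 855/68 675/68 3 -2 E
2 18/5 90/13 684/65 216/65 4 -2 S
3 45 9/5 234/5 -216/5 4 -3 W
final 3 -3 N

n=0: pose=(3,-3,N); sL=2, sR=2; mL=4, mR=0; mL+mR=4 → advance +1; mR−mL=-4 → turn -1·90°
n=1: pose=(3,-2,E); sL=45/34, sR=45/4; mL=855/68, mR=675/68; mL+mR=45/2 → advance +1; mR−mL=-45/17 → turn -1·90°
n=2: pose=(4,-2,S); sL=18/5, sR=90/13; mL=684/65, mR=216/65; mL+mR=180/13 → advance +1; mR−mL=-36/5 → turn -1·90°
n=3: pose=(4,-3,W); sL=45, sR=9/5; mL=234/5, mR=-216/5; mL+mR=18/5 → advance +1; mR−mL=-90 → turn -1·90°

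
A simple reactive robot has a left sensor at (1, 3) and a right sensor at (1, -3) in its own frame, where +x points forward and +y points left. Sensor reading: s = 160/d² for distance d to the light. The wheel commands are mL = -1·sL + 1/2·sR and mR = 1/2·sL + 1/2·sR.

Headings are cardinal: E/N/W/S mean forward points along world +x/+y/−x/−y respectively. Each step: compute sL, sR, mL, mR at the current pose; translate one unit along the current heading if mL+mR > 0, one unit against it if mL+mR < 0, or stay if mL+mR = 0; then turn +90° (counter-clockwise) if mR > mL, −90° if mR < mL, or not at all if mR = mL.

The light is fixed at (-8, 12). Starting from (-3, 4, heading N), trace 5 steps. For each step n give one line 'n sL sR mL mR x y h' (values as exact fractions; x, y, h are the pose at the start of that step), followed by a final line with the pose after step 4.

n=0: pose=(-3,4,N); sL=160/53, sR=160/113; mL=-13840/5989, mR=13280/5989; mL+mR=-560/5989 → advance -1; mR−mL=240/53 → turn +1·90°
n=1: pose=(-3,3,W); sL=1, sR=40/13; mL=7/13, mR=53/26; mL+mR=67/26 → advance +1; mR−mL=3/2 → turn +1·90°
n=2: pose=(-4,3,S); sL=160/149, sR=160/101; mL=-4240/15049, mR=20000/15049; mL+mR=15760/15049 → advance +1; mR−mL=240/149 → turn +1·90°
n=3: pose=(-4,2,E); sL=80/37, sR=80/97; mL=-6280/3589, mR=5360/3589; mL+mR=-920/3589 → advance -1; mR−mL=120/37 → turn +1·90°
n=4: pose=(-5,2,N); sL=160/81, sR=160/117; mL=-1360/1053, mR=1760/1053; mL+mR=400/1053 → advance +1; mR−mL=80/27 → turn +1·90°

0 160/53 160/113 -13840/5989 13280/5989 -3 4 N
1 1 40/13 7/13 53/26 -3 3 W
2 160/149 160/101 -4240/15049 20000/15049 -4 3 S
3 80/37 80/97 -6280/3589 5360/3589 -4 2 E
4 160/81 160/117 -1360/1053 1760/1053 -5 2 N
final -5 3 W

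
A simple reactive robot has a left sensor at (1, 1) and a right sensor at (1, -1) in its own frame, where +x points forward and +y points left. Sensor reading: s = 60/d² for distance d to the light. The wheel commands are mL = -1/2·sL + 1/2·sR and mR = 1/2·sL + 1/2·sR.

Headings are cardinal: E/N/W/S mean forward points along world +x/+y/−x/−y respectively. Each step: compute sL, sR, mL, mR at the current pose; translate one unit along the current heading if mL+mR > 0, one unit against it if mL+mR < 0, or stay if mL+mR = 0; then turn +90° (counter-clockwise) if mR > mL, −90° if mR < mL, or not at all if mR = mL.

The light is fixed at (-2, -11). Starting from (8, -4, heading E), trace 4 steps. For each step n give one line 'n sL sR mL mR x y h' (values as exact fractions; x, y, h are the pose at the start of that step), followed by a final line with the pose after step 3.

0 12/37 60/157 168/5809 2052/5809 8 -4 E
1 15/41 15/52 -165/4264 1395/4264 9 -4 N
2 60/149 60/181 -960/26969 9900/26969 9 -3 W
3 6/17 6/13 12/221 90/221 8 -3 S
final 8 -4 E

n=0: pose=(8,-4,E); sL=12/37, sR=60/157; mL=168/5809, mR=2052/5809; mL+mR=60/157 → advance +1; mR−mL=12/37 → turn +1·90°
n=1: pose=(9,-4,N); sL=15/41, sR=15/52; mL=-165/4264, mR=1395/4264; mL+mR=15/52 → advance +1; mR−mL=15/41 → turn +1·90°
n=2: pose=(9,-3,W); sL=60/149, sR=60/181; mL=-960/26969, mR=9900/26969; mL+mR=60/181 → advance +1; mR−mL=60/149 → turn +1·90°
n=3: pose=(8,-3,S); sL=6/17, sR=6/13; mL=12/221, mR=90/221; mL+mR=6/13 → advance +1; mR−mL=6/17 → turn +1·90°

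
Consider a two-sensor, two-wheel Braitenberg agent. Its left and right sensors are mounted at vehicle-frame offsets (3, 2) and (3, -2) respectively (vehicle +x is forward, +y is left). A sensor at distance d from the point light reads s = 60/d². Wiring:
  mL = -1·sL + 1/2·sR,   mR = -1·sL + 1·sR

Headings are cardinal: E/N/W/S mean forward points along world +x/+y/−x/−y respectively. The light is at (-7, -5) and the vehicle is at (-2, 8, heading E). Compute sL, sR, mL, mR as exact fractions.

left sensor world pos  = (1, 10); dL² = 289
right sensor world pos = (1, 6); dR² = 185
sL = 60/289 = 60/289
sR = 60/185 = 12/37
mL = -1·sL + 1/2·sR = -486/10693
mR = -1·sL + 1·sR = 1248/10693

60/289 12/37 -486/10693 1248/10693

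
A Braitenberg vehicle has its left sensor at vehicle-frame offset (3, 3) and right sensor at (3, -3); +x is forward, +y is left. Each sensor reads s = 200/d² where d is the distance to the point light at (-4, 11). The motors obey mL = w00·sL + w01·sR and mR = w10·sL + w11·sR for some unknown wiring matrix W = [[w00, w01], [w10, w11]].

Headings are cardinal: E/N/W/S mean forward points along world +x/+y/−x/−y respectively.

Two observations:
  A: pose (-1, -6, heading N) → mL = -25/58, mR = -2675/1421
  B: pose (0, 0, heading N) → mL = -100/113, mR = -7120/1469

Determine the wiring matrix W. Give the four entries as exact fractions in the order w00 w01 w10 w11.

obs A: pose=(-1,-6,N) → sL=50/49, sR=25/29, mL=-25/58, mR=-2675/1421
obs B: pose=(0,0,N) → sL=40/13, sR=200/113, mL=-100/113, mR=-7120/1469
sensor matrix S = [[50/49, 25/29], [40/13, 200/113]]; det S = -1767000/2087449
solve [mL_A; mL_B] = S·[w00; w01] and [mR_A; mR_B] = S·[w10; w11]:
  w00 = 0, w01 = -1/2, w10 = -1, w11 = -1

0 -1/2 -1 -1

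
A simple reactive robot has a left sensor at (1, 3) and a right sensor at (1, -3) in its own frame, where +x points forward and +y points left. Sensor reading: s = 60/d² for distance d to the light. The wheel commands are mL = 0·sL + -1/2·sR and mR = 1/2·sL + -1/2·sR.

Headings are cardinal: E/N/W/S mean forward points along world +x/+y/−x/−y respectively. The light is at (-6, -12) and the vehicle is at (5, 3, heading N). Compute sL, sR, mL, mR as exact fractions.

3/16 15/113 -15/226 99/3616

left sensor world pos  = (2, 4); dL² = 320
right sensor world pos = (8, 4); dR² = 452
sL = 60/320 = 3/16
sR = 60/452 = 15/113
mL = 0·sL + -1/2·sR = -15/226
mR = 1/2·sL + -1/2·sR = 99/3616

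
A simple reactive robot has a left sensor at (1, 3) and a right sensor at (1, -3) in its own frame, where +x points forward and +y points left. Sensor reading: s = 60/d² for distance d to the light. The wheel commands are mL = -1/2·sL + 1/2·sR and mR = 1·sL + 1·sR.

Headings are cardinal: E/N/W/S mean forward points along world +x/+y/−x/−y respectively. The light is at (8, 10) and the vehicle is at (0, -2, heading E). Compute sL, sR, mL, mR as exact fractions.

6/13 30/137 -216/1781 1212/1781

left sensor world pos  = (1, 1); dL² = 130
right sensor world pos = (1, -5); dR² = 274
sL = 60/130 = 6/13
sR = 60/274 = 30/137
mL = -1/2·sL + 1/2·sR = -216/1781
mR = 1·sL + 1·sR = 1212/1781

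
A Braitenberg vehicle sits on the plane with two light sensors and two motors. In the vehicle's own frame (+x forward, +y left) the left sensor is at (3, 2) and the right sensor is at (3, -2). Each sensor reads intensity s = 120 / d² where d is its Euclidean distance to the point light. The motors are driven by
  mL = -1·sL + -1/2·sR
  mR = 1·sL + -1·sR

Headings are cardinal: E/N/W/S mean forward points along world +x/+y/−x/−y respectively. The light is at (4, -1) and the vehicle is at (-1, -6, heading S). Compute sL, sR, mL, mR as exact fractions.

120/73 120/113 -17940/8249 4800/8249

left sensor world pos  = (1, -9); dL² = 73
right sensor world pos = (-3, -9); dR² = 113
sL = 120/73 = 120/73
sR = 120/113 = 120/113
mL = -1·sL + -1/2·sR = -17940/8249
mR = 1·sL + -1·sR = 4800/8249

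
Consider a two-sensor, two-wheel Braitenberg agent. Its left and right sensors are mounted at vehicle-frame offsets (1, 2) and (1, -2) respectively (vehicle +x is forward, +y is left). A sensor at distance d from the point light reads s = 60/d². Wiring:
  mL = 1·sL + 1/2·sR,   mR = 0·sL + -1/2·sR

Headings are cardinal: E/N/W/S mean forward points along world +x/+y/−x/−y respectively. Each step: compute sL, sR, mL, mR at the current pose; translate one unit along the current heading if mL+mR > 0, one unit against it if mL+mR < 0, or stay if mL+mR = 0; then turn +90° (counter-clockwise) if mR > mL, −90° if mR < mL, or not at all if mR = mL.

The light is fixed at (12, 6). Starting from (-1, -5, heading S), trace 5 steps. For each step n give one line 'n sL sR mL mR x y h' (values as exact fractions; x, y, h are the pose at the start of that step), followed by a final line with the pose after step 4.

0 12/53 20/123 2006/6519 -10/123 -1 -5 S
1 15/98 15/74 1845/7252 -15/148 -1 -6 W
2 60/377 12/53 5442/19981 -6/53 -2 -6 N
3 6/25 30/169 1389/4225 -15/169 -2 -5 E
4 12/53 20/123 2006/6519 -10/123 -1 -5 S
final -1 -6 W

n=0: pose=(-1,-5,S); sL=12/53, sR=20/123; mL=2006/6519, mR=-10/123; mL+mR=12/53 → advance +1; mR−mL=-2536/6519 → turn -1·90°
n=1: pose=(-1,-6,W); sL=15/98, sR=15/74; mL=1845/7252, mR=-15/148; mL+mR=15/98 → advance +1; mR−mL=-645/1813 → turn -1·90°
n=2: pose=(-2,-6,N); sL=60/377, sR=12/53; mL=5442/19981, mR=-6/53; mL+mR=60/377 → advance +1; mR−mL=-7704/19981 → turn -1·90°
n=3: pose=(-2,-5,E); sL=6/25, sR=30/169; mL=1389/4225, mR=-15/169; mL+mR=6/25 → advance +1; mR−mL=-1764/4225 → turn -1·90°
n=4: pose=(-1,-5,S); sL=12/53, sR=20/123; mL=2006/6519, mR=-10/123; mL+mR=12/53 → advance +1; mR−mL=-2536/6519 → turn -1·90°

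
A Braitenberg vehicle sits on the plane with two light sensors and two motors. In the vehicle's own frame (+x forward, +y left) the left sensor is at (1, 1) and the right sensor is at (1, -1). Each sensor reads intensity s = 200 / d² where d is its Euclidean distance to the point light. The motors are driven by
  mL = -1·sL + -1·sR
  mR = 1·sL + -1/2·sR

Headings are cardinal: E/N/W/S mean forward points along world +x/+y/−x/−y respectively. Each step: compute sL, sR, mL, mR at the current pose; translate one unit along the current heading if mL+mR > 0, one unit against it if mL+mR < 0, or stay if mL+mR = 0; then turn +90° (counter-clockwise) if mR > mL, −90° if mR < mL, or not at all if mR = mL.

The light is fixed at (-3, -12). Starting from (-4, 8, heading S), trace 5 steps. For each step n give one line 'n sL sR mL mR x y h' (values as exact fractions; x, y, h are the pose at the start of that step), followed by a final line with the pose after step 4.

n=0: pose=(-4,8,S); sL=200/361, sR=40/73; mL=-29040/26353, mR=7380/26353; mL+mR=-60/73 → advance -1; mR−mL=36420/26353 → turn +1·90°
n=1: pose=(-4,9,E); sL=50/121, sR=1/2; mL=-221/242, mR=79/484; mL+mR=-3/4 → advance -1; mR−mL=521/484 → turn +1·90°
n=2: pose=(-5,9,N); sL=200/493, sR=40/97; mL=-39120/47821, mR=9540/47821; mL+mR=-60/97 → advance -1; mR−mL=48660/47821 → turn +1·90°
n=3: pose=(-5,8,W); sL=20/37, sR=4/9; mL=-328/333, mR=106/333; mL+mR=-2/3 → advance -1; mR−mL=434/333 → turn +1·90°
n=4: pose=(-4,8,S); sL=200/361, sR=40/73; mL=-29040/26353, mR=7380/26353; mL+mR=-60/73 → advance -1; mR−mL=36420/26353 → turn +1·90°

0 200/361 40/73 -29040/26353 7380/26353 -4 8 S
1 50/121 1/2 -221/242 79/484 -4 9 E
2 200/493 40/97 -39120/47821 9540/47821 -5 9 N
3 20/37 4/9 -328/333 106/333 -5 8 W
4 200/361 40/73 -29040/26353 7380/26353 -4 8 S
final -4 9 E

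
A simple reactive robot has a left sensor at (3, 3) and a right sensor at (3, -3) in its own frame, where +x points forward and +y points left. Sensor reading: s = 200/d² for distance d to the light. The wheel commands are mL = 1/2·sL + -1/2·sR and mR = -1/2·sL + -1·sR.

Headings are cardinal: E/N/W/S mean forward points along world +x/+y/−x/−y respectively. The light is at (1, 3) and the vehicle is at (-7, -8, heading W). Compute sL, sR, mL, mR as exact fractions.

left sensor world pos  = (-10, -11); dL² = 317
right sensor world pos = (-10, -5); dR² = 185
sL = 200/317 = 200/317
sR = 200/185 = 40/37
mL = 1/2·sL + -1/2·sR = -2640/11729
mR = -1/2·sL + -1·sR = -16380/11729

200/317 40/37 -2640/11729 -16380/11729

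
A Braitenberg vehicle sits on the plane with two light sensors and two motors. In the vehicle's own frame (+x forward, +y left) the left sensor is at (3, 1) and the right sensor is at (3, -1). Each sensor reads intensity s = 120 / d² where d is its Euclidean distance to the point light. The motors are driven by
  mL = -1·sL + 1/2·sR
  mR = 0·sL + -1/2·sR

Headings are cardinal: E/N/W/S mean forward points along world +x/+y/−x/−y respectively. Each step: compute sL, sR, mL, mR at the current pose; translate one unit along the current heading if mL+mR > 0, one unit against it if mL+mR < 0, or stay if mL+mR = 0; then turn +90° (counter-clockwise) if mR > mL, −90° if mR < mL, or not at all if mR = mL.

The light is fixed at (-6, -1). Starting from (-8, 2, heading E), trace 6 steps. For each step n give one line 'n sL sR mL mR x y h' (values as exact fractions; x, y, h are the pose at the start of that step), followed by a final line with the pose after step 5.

n=0: pose=(-8,2,E); sL=120/17, sR=24; mL=84/17, mR=-12; mL+mR=-120/17 → advance -1; mR−mL=-288/17 → turn -1·90°
n=1: pose=(-9,2,S); sL=30, sR=15/2; mL=-105/4, mR=-15/4; mL+mR=-30 → advance -1; mR−mL=45/2 → turn +1·90°
n=2: pose=(-9,3,E); sL=24/5, sR=40/3; mL=28/15, mR=-20/3; mL+mR=-24/5 → advance -1; mR−mL=-128/15 → turn -1·90°
n=3: pose=(-10,3,S); sL=12, sR=60/13; mL=-126/13, mR=-30/13; mL+mR=-12 → advance -1; mR−mL=96/13 → turn +1·90°
n=4: pose=(-10,4,E); sL=120/37, sR=120/17; mL=180/629, mR=-60/17; mL+mR=-120/37 → advance -1; mR−mL=-2400/629 → turn -1·90°
n=5: pose=(-11,4,S); sL=6, sR=3; mL=-9/2, mR=-3/2; mL+mR=-6 → advance -1; mR−mL=3 → turn +1·90°

0 120/17 24 84/17 -12 -8 2 E
1 30 15/2 -105/4 -15/4 -9 2 S
2 24/5 40/3 28/15 -20/3 -9 3 E
3 12 60/13 -126/13 -30/13 -10 3 S
4 120/37 120/17 180/629 -60/17 -10 4 E
5 6 3 -9/2 -3/2 -11 4 S
final -11 5 E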